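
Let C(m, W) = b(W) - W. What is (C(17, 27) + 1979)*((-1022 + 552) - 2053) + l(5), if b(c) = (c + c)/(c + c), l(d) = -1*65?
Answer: -4927484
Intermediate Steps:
l(d) = -65
b(c) = 1 (b(c) = (2*c)/((2*c)) = (2*c)*(1/(2*c)) = 1)
C(m, W) = 1 - W
(C(17, 27) + 1979)*((-1022 + 552) - 2053) + l(5) = ((1 - 1*27) + 1979)*((-1022 + 552) - 2053) - 65 = ((1 - 27) + 1979)*(-470 - 2053) - 65 = (-26 + 1979)*(-2523) - 65 = 1953*(-2523) - 65 = -4927419 - 65 = -4927484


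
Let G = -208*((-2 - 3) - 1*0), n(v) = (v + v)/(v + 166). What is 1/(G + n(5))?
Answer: 171/177850 ≈ 0.00096148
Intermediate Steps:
n(v) = 2*v/(166 + v) (n(v) = (2*v)/(166 + v) = 2*v/(166 + v))
G = 1040 (G = -208*(-5 + 0) = -208*(-5) = 1040)
1/(G + n(5)) = 1/(1040 + 2*5/(166 + 5)) = 1/(1040 + 2*5/171) = 1/(1040 + 2*5*(1/171)) = 1/(1040 + 10/171) = 1/(177850/171) = 171/177850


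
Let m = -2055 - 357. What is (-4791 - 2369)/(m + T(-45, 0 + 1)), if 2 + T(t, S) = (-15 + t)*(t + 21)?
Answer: 3580/487 ≈ 7.3511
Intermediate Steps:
T(t, S) = -2 + (-15 + t)*(21 + t) (T(t, S) = -2 + (-15 + t)*(t + 21) = -2 + (-15 + t)*(21 + t))
m = -2412
(-4791 - 2369)/(m + T(-45, 0 + 1)) = (-4791 - 2369)/(-2412 + (-317 + (-45)**2 + 6*(-45))) = -7160/(-2412 + (-317 + 2025 - 270)) = -7160/(-2412 + 1438) = -7160/(-974) = -7160*(-1/974) = 3580/487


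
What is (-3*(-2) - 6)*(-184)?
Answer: 0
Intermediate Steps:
(-3*(-2) - 6)*(-184) = (6 - 6)*(-184) = 0*(-184) = 0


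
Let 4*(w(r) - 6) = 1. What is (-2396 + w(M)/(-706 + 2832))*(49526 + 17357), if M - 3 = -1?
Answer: -1362778512597/8504 ≈ -1.6025e+8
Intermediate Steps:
M = 2 (M = 3 - 1 = 2)
w(r) = 25/4 (w(r) = 6 + (¼)*1 = 6 + ¼ = 25/4)
(-2396 + w(M)/(-706 + 2832))*(49526 + 17357) = (-2396 + (25/4)/(-706 + 2832))*(49526 + 17357) = (-2396 + (25/4)/2126)*66883 = (-2396 + (1/2126)*(25/4))*66883 = (-2396 + 25/8504)*66883 = -20375559/8504*66883 = -1362778512597/8504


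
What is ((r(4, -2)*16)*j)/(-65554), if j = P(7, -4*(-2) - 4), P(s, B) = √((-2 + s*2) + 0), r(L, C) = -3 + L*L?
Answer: -208*√3/32777 ≈ -0.010991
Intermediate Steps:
r(L, C) = -3 + L²
P(s, B) = √(-2 + 2*s) (P(s, B) = √((-2 + 2*s) + 0) = √(-2 + 2*s))
j = 2*√3 (j = √(-2 + 2*7) = √(-2 + 14) = √12 = 2*√3 ≈ 3.4641)
((r(4, -2)*16)*j)/(-65554) = (((-3 + 4²)*16)*(2*√3))/(-65554) = (((-3 + 16)*16)*(2*√3))*(-1/65554) = ((13*16)*(2*√3))*(-1/65554) = (208*(2*√3))*(-1/65554) = (416*√3)*(-1/65554) = -208*√3/32777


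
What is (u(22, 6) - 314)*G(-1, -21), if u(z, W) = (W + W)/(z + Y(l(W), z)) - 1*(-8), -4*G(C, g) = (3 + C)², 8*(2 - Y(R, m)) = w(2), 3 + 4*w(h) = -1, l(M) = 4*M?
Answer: 58962/193 ≈ 305.50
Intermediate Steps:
w(h) = -1 (w(h) = -¾ + (¼)*(-1) = -¾ - ¼ = -1)
Y(R, m) = 17/8 (Y(R, m) = 2 - ⅛*(-1) = 2 + ⅛ = 17/8)
G(C, g) = -(3 + C)²/4
u(z, W) = 8 + 2*W/(17/8 + z) (u(z, W) = (W + W)/(z + 17/8) - 1*(-8) = (2*W)/(17/8 + z) + 8 = 2*W/(17/8 + z) + 8 = 8 + 2*W/(17/8 + z))
(u(22, 6) - 314)*G(-1, -21) = (8*(17 + 2*6 + 8*22)/(17 + 8*22) - 314)*(-(3 - 1)²/4) = (8*(17 + 12 + 176)/(17 + 176) - 314)*(-¼*2²) = (8*205/193 - 314)*(-¼*4) = (8*(1/193)*205 - 314)*(-1) = (1640/193 - 314)*(-1) = -58962/193*(-1) = 58962/193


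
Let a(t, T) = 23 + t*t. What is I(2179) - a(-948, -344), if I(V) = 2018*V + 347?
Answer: 3498842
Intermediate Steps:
I(V) = 347 + 2018*V
a(t, T) = 23 + t²
I(2179) - a(-948, -344) = (347 + 2018*2179) - (23 + (-948)²) = (347 + 4397222) - (23 + 898704) = 4397569 - 1*898727 = 4397569 - 898727 = 3498842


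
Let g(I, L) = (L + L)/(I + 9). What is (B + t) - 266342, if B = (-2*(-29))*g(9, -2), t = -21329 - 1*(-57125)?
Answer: -2075030/9 ≈ -2.3056e+5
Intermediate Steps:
g(I, L) = 2*L/(9 + I) (g(I, L) = (2*L)/(9 + I) = 2*L/(9 + I))
t = 35796 (t = -21329 + 57125 = 35796)
B = -116/9 (B = (-2*(-29))*(2*(-2)/(9 + 9)) = 58*(2*(-2)/18) = 58*(2*(-2)*(1/18)) = 58*(-2/9) = -116/9 ≈ -12.889)
(B + t) - 266342 = (-116/9 + 35796) - 266342 = 322048/9 - 266342 = -2075030/9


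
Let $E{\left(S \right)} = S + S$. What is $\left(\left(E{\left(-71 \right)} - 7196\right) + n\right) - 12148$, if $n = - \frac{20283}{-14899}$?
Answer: $- \frac{290301631}{14899} \approx -19485.0$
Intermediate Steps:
$E{\left(S \right)} = 2 S$
$n = \frac{20283}{14899}$ ($n = \left(-20283\right) \left(- \frac{1}{14899}\right) = \frac{20283}{14899} \approx 1.3614$)
$\left(\left(E{\left(-71 \right)} - 7196\right) + n\right) - 12148 = \left(\left(2 \left(-71\right) - 7196\right) + \frac{20283}{14899}\right) - 12148 = \left(\left(-142 - 7196\right) + \frac{20283}{14899}\right) - 12148 = \left(-7338 + \frac{20283}{14899}\right) - 12148 = - \frac{109308579}{14899} - 12148 = - \frac{290301631}{14899}$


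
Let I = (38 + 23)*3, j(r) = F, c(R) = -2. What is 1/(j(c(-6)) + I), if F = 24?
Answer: 1/207 ≈ 0.0048309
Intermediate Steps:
j(r) = 24
I = 183 (I = 61*3 = 183)
1/(j(c(-6)) + I) = 1/(24 + 183) = 1/207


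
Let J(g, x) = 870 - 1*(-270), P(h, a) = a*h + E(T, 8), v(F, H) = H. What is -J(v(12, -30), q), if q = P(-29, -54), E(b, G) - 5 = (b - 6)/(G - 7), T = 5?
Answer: -1140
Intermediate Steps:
E(b, G) = 5 + (-6 + b)/(-7 + G) (E(b, G) = 5 + (b - 6)/(G - 7) = 5 + (-6 + b)/(-7 + G))
P(h, a) = 4 + a*h (P(h, a) = a*h + (-41 + 5 + 5*8)/(-7 + 8) = a*h + (-41 + 5 + 40)/1 = a*h + 1*4 = a*h + 4 = 4 + a*h)
q = 1570 (q = 4 - 54*(-29) = 4 + 1566 = 1570)
J(g, x) = 1140 (J(g, x) = 870 + 270 = 1140)
-J(v(12, -30), q) = -1*1140 = -1140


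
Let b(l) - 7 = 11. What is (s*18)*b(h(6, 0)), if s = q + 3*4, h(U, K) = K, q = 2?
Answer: 4536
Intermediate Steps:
b(l) = 18 (b(l) = 7 + 11 = 18)
s = 14 (s = 2 + 3*4 = 2 + 12 = 14)
(s*18)*b(h(6, 0)) = (14*18)*18 = 252*18 = 4536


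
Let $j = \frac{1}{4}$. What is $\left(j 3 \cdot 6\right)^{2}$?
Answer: $\frac{81}{4} \approx 20.25$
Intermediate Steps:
$j = \frac{1}{4} \approx 0.25$
$\left(j 3 \cdot 6\right)^{2} = \left(\frac{1}{4} \cdot 3 \cdot 6\right)^{2} = \left(\frac{3}{4} \cdot 6\right)^{2} = \left(\frac{9}{2}\right)^{2} = \frac{81}{4}$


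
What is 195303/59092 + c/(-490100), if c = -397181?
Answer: 7449263747/1810061825 ≈ 4.1155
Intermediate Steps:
195303/59092 + c/(-490100) = 195303/59092 - 397181/(-490100) = 195303*(1/59092) - 397181*(-1/490100) = 195303/59092 + 397181/490100 = 7449263747/1810061825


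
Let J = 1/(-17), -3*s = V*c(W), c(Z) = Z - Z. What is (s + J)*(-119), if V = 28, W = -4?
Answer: 7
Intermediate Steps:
c(Z) = 0
s = 0 (s = -28*0/3 = -⅓*0 = 0)
J = -1/17 ≈ -0.058824
(s + J)*(-119) = (0 - 1/17)*(-119) = -1/17*(-119) = 7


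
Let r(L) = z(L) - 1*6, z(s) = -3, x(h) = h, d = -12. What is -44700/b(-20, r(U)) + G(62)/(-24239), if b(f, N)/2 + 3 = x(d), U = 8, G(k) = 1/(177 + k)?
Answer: 8631750289/5793121 ≈ 1490.0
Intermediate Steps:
r(L) = -9 (r(L) = -3 - 1*6 = -3 - 6 = -9)
b(f, N) = -30 (b(f, N) = -6 + 2*(-12) = -6 - 24 = -30)
-44700/b(-20, r(U)) + G(62)/(-24239) = -44700/(-30) + 1/((177 + 62)*(-24239)) = -44700*(-1/30) - 1/24239/239 = 1490 + (1/239)*(-1/24239) = 1490 - 1/5793121 = 8631750289/5793121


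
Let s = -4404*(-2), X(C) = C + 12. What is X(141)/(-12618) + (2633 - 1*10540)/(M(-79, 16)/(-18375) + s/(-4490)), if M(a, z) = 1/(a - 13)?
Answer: 8414338166819833/2087566715302 ≈ 4030.7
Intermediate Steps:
X(C) = 12 + C
s = 8808
M(a, z) = 1/(-13 + a)
X(141)/(-12618) + (2633 - 1*10540)/(M(-79, 16)/(-18375) + s/(-4490)) = (12 + 141)/(-12618) + (2633 - 1*10540)/(1/(-13 - 79*(-18375)) + 8808/(-4490)) = 153*(-1/12618) + (2633 - 10540)/(-1/18375/(-92) + 8808*(-1/4490)) = -17/1402 - 7907/(-1/92*(-1/18375) - 4404/2245) = -17/1402 - 7907/(1/1690500 - 4404/2245) = -17/1402 - 7907/(-1488991951/759034500) = -17/1402 - 7907*(-759034500/1488991951) = -17/1402 + 6001685791500/1488991951 = 8414338166819833/2087566715302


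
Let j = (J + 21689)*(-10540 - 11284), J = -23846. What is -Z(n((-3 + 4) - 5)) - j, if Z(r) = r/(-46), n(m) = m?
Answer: -1082710466/23 ≈ -4.7074e+7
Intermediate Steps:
Z(r) = -r/46 (Z(r) = r*(-1/46) = -r/46)
j = 47074368 (j = (-23846 + 21689)*(-10540 - 11284) = -2157*(-21824) = 47074368)
-Z(n((-3 + 4) - 5)) - j = -(-1)*((-3 + 4) - 5)/46 - 1*47074368 = -(-1)*(1 - 5)/46 - 47074368 = -(-1)*(-4)/46 - 47074368 = -1*2/23 - 47074368 = -2/23 - 47074368 = -1082710466/23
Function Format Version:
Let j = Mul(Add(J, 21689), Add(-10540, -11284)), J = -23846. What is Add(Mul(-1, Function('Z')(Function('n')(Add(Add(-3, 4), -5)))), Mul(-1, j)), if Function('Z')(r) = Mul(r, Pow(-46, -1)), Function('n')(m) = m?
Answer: Rational(-1082710466, 23) ≈ -4.7074e+7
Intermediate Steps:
Function('Z')(r) = Mul(Rational(-1, 46), r) (Function('Z')(r) = Mul(r, Rational(-1, 46)) = Mul(Rational(-1, 46), r))
j = 47074368 (j = Mul(Add(-23846, 21689), Add(-10540, -11284)) = Mul(-2157, -21824) = 47074368)
Add(Mul(-1, Function('Z')(Function('n')(Add(Add(-3, 4), -5)))), Mul(-1, j)) = Add(Mul(-1, Mul(Rational(-1, 46), Add(Add(-3, 4), -5))), Mul(-1, 47074368)) = Add(Mul(-1, Mul(Rational(-1, 46), Add(1, -5))), -47074368) = Add(Mul(-1, Mul(Rational(-1, 46), -4)), -47074368) = Add(Mul(-1, Rational(2, 23)), -47074368) = Add(Rational(-2, 23), -47074368) = Rational(-1082710466, 23)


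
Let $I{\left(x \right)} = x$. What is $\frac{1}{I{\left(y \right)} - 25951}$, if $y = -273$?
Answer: $- \frac{1}{26224} \approx -3.8133 \cdot 10^{-5}$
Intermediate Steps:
$\frac{1}{I{\left(y \right)} - 25951} = \frac{1}{-273 - 25951} = \frac{1}{-26224} = - \frac{1}{26224}$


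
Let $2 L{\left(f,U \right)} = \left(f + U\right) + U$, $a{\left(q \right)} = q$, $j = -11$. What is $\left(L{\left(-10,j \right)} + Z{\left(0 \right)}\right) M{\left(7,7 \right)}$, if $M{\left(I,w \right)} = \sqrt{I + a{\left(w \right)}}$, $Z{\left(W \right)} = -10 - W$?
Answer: $- 26 \sqrt{14} \approx -97.283$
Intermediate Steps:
$M{\left(I,w \right)} = \sqrt{I + w}$
$L{\left(f,U \right)} = U + \frac{f}{2}$ ($L{\left(f,U \right)} = \frac{\left(f + U\right) + U}{2} = \frac{\left(U + f\right) + U}{2} = \frac{f + 2 U}{2} = U + \frac{f}{2}$)
$\left(L{\left(-10,j \right)} + Z{\left(0 \right)}\right) M{\left(7,7 \right)} = \left(\left(-11 + \frac{1}{2} \left(-10\right)\right) - 10\right) \sqrt{7 + 7} = \left(\left(-11 - 5\right) + \left(-10 + 0\right)\right) \sqrt{14} = \left(-16 - 10\right) \sqrt{14} = - 26 \sqrt{14}$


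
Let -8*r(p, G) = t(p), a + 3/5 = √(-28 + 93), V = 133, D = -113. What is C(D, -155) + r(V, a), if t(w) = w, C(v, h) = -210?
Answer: -1813/8 ≈ -226.63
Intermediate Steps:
a = -⅗ + √65 (a = -⅗ + √(-28 + 93) = -⅗ + √65 ≈ 7.4623)
r(p, G) = -p/8
C(D, -155) + r(V, a) = -210 - ⅛*133 = -210 - 133/8 = -1813/8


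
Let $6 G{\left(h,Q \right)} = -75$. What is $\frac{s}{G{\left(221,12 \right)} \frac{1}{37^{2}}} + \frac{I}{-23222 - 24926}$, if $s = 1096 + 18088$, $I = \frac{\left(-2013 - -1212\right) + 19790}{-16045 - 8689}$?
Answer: $- \frac{62552578682289819}{29772315800} \approx -2.101 \cdot 10^{6}$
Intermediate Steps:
$G{\left(h,Q \right)} = - \frac{25}{2}$ ($G{\left(h,Q \right)} = \frac{1}{6} \left(-75\right) = - \frac{25}{2}$)
$I = - \frac{18989}{24734}$ ($I = \frac{\left(-2013 + 1212\right) + 19790}{-24734} = \left(-801 + 19790\right) \left(- \frac{1}{24734}\right) = 18989 \left(- \frac{1}{24734}\right) = - \frac{18989}{24734} \approx -0.76773$)
$s = 19184$
$\frac{s}{G{\left(221,12 \right)} \frac{1}{37^{2}}} + \frac{I}{-23222 - 24926} = \frac{19184}{\left(- \frac{25}{2}\right) \frac{1}{37^{2}}} - \frac{18989}{24734 \left(-23222 - 24926\right)} = \frac{19184}{\left(- \frac{25}{2}\right) \frac{1}{1369}} - \frac{18989}{24734 \left(-23222 - 24926\right)} = \frac{19184}{\left(- \frac{25}{2}\right) \frac{1}{1369}} - \frac{18989}{24734 \left(-48148\right)} = \frac{19184}{- \frac{25}{2738}} - - \frac{18989}{1190892632} = 19184 \left(- \frac{2738}{25}\right) + \frac{18989}{1190892632} = - \frac{52525792}{25} + \frac{18989}{1190892632} = - \frac{62552578682289819}{29772315800}$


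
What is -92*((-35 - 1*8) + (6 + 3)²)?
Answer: -3496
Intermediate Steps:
-92*((-35 - 1*8) + (6 + 3)²) = -92*((-35 - 8) + 9²) = -92*(-43 + 81) = -92*38 = -3496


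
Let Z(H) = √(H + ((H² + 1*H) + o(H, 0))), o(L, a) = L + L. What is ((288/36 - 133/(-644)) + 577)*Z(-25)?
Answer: 269195*√21/92 ≈ 13409.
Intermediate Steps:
o(L, a) = 2*L
Z(H) = √(H² + 4*H) (Z(H) = √(H + ((H² + 1*H) + 2*H)) = √(H + ((H² + H) + 2*H)) = √(H + ((H + H²) + 2*H)) = √(H + (H² + 3*H)) = √(H² + 4*H))
((288/36 - 133/(-644)) + 577)*Z(-25) = ((288/36 - 133/(-644)) + 577)*√(-25*(4 - 25)) = ((288*(1/36) - 133*(-1/644)) + 577)*√(-25*(-21)) = ((8 + 19/92) + 577)*√525 = (755/92 + 577)*(5*√21) = 53839*(5*√21)/92 = 269195*√21/92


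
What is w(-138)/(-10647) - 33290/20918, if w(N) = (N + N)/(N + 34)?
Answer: -1536141287/965093766 ≈ -1.5917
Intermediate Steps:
w(N) = 2*N/(34 + N) (w(N) = (2*N)/(34 + N) = 2*N/(34 + N))
w(-138)/(-10647) - 33290/20918 = (2*(-138)/(34 - 138))/(-10647) - 33290/20918 = (2*(-138)/(-104))*(-1/10647) - 33290*1/20918 = (2*(-138)*(-1/104))*(-1/10647) - 16645/10459 = (69/26)*(-1/10647) - 16645/10459 = -23/92274 - 16645/10459 = -1536141287/965093766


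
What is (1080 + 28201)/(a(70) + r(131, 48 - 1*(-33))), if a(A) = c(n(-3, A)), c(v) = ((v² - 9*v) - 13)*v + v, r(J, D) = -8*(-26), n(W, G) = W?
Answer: 29281/136 ≈ 215.30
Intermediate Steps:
r(J, D) = 208
c(v) = v + v*(-13 + v² - 9*v) (c(v) = (-13 + v² - 9*v)*v + v = v*(-13 + v² - 9*v) + v = v + v*(-13 + v² - 9*v))
a(A) = -72 (a(A) = -3*(-12 + (-3)² - 9*(-3)) = -3*(-12 + 9 + 27) = -3*24 = -72)
(1080 + 28201)/(a(70) + r(131, 48 - 1*(-33))) = (1080 + 28201)/(-72 + 208) = 29281/136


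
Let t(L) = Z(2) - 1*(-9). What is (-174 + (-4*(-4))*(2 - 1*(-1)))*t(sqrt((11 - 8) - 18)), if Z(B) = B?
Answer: -1386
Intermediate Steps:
t(L) = 11 (t(L) = 2 - 1*(-9) = 2 + 9 = 11)
(-174 + (-4*(-4))*(2 - 1*(-1)))*t(sqrt((11 - 8) - 18)) = (-174 + (-4*(-4))*(2 - 1*(-1)))*11 = (-174 + 16*(2 + 1))*11 = (-174 + 16*3)*11 = (-174 + 48)*11 = -126*11 = -1386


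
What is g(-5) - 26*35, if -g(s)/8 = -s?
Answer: -950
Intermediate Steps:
g(s) = 8*s (g(s) = -(-8)*s = 8*s)
g(-5) - 26*35 = 8*(-5) - 26*35 = -40 - 910 = -950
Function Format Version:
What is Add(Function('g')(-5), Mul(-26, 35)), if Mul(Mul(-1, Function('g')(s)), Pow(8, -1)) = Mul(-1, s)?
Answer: -950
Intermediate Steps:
Function('g')(s) = Mul(8, s) (Function('g')(s) = Mul(-8, Mul(-1, s)) = Mul(8, s))
Add(Function('g')(-5), Mul(-26, 35)) = Add(Mul(8, -5), Mul(-26, 35)) = Add(-40, -910) = -950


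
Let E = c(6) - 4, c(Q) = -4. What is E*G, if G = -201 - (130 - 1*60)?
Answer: 2168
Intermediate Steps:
G = -271 (G = -201 - (130 - 60) = -201 - 1*70 = -201 - 70 = -271)
E = -8 (E = -4 - 4 = -8)
E*G = -8*(-271) = 2168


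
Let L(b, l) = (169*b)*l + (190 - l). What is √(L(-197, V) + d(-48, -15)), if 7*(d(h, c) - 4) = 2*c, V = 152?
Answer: 16*I*√968611/7 ≈ 2249.6*I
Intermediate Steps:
d(h, c) = 4 + 2*c/7 (d(h, c) = 4 + (2*c)/7 = 4 + 2*c/7)
L(b, l) = 190 - l + 169*b*l (L(b, l) = 169*b*l + (190 - l) = 190 - l + 169*b*l)
√(L(-197, V) + d(-48, -15)) = √((190 - 1*152 + 169*(-197)*152) + (4 + (2/7)*(-15))) = √((190 - 152 - 5060536) + (4 - 30/7)) = √(-5060498 - 2/7) = √(-35423488/7) = 16*I*√968611/7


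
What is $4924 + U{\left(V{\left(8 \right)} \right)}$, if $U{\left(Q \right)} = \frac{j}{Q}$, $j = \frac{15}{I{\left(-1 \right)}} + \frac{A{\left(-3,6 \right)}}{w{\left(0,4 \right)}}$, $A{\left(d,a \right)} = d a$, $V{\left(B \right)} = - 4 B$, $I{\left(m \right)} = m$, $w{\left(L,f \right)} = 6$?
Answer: $\frac{78793}{16} \approx 4924.6$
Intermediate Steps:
$A{\left(d,a \right)} = a d$
$j = -18$ ($j = \frac{15}{-1} + \frac{6 \left(-3\right)}{6} = 15 \left(-1\right) - 3 = -15 - 3 = -18$)
$U{\left(Q \right)} = - \frac{18}{Q}$
$4924 + U{\left(V{\left(8 \right)} \right)} = 4924 - \frac{18}{\left(-4\right) 8} = 4924 - \frac{18}{-32} = 4924 - - \frac{9}{16} = 4924 + \frac{9}{16} = \frac{78793}{16}$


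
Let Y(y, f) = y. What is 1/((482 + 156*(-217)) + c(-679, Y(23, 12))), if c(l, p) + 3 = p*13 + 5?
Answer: -1/33069 ≈ -3.0240e-5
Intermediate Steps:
c(l, p) = 2 + 13*p (c(l, p) = -3 + (p*13 + 5) = -3 + (13*p + 5) = -3 + (5 + 13*p) = 2 + 13*p)
1/((482 + 156*(-217)) + c(-679, Y(23, 12))) = 1/((482 + 156*(-217)) + (2 + 13*23)) = 1/((482 - 33852) + (2 + 299)) = 1/(-33370 + 301) = 1/(-33069) = -1/33069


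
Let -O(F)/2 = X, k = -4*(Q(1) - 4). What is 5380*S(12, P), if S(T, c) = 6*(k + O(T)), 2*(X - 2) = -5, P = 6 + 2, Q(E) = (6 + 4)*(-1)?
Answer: 1839960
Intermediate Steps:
Q(E) = -10 (Q(E) = 10*(-1) = -10)
k = 56 (k = -4*(-10 - 4) = -4*(-14) = 56)
P = 8
X = -½ (X = 2 + (½)*(-5) = 2 - 5/2 = -½ ≈ -0.50000)
O(F) = 1 (O(F) = -2*(-½) = 1)
S(T, c) = 342 (S(T, c) = 6*(56 + 1) = 6*57 = 342)
5380*S(12, P) = 5380*342 = 1839960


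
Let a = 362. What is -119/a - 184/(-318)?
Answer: 14383/57558 ≈ 0.24989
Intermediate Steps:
-119/a - 184/(-318) = -119/362 - 184/(-318) = -119*1/362 - 184*(-1/318) = -119/362 + 92/159 = 14383/57558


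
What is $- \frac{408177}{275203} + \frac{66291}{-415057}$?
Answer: $- \frac{187660203162}{114224931571} \approx -1.6429$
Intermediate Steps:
$- \frac{408177}{275203} + \frac{66291}{-415057} = \left(-408177\right) \frac{1}{275203} + 66291 \left(- \frac{1}{415057}\right) = - \frac{408177}{275203} - \frac{66291}{415057} = - \frac{187660203162}{114224931571}$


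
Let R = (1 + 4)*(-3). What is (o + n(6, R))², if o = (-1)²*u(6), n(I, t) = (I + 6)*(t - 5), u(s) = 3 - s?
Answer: 59049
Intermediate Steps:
R = -15 (R = 5*(-3) = -15)
n(I, t) = (-5 + t)*(6 + I) (n(I, t) = (6 + I)*(-5 + t) = (-5 + t)*(6 + I))
o = -3 (o = (-1)²*(3 - 1*6) = 1*(3 - 6) = 1*(-3) = -3)
(o + n(6, R))² = (-3 + (-30 - 5*6 + 6*(-15) + 6*(-15)))² = (-3 + (-30 - 30 - 90 - 90))² = (-3 - 240)² = (-243)² = 59049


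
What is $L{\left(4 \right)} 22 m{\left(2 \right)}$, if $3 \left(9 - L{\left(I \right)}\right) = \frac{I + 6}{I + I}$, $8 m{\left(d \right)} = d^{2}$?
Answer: $\frac{1133}{12} \approx 94.417$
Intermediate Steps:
$m{\left(d \right)} = \frac{d^{2}}{8}$
$L{\left(I \right)} = 9 - \frac{6 + I}{6 I}$ ($L{\left(I \right)} = 9 - \frac{\left(I + 6\right) \frac{1}{I + I}}{3} = 9 - \frac{\left(6 + I\right) \frac{1}{2 I}}{3} = 9 - \frac{\frac{1}{2} \frac{1}{I} \left(6 + I\right)}{3} = 9 - \frac{6 + I}{6 I}$)
$L{\left(4 \right)} 22 m{\left(2 \right)} = \left(\frac{53}{6} - \frac{1}{4}\right) 22 \frac{2^{2}}{8} = \left(\frac{53}{6} - \frac{1}{4}\right) 22 \cdot \frac{1}{8} \cdot 4 = \left(\frac{53}{6} - \frac{1}{4}\right) 22 \cdot \frac{1}{2} = \frac{103}{12} \cdot 22 \cdot \frac{1}{2} = \frac{1133}{6} \cdot \frac{1}{2} = \frac{1133}{12}$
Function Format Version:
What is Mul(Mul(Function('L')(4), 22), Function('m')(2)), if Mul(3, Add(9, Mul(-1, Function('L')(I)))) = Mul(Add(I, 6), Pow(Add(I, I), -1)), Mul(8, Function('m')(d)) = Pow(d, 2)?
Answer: Rational(1133, 12) ≈ 94.417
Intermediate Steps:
Function('m')(d) = Mul(Rational(1, 8), Pow(d, 2))
Function('L')(I) = Add(9, Mul(Rational(-1, 6), Pow(I, -1), Add(6, I))) (Function('L')(I) = Add(9, Mul(Rational(-1, 3), Mul(Add(I, 6), Pow(Add(I, I), -1)))) = Add(9, Mul(Rational(-1, 3), Mul(Add(6, I), Pow(Mul(2, I), -1)))) = Add(9, Mul(Rational(-1, 3), Mul(Add(6, I), Mul(Rational(1, 2), Pow(I, -1))))) = Add(9, Mul(Rational(-1, 3), Mul(Rational(1, 2), Pow(I, -1), Add(6, I)))) = Add(9, Mul(Rational(-1, 6), Pow(I, -1), Add(6, I))))
Mul(Mul(Function('L')(4), 22), Function('m')(2)) = Mul(Mul(Add(Rational(53, 6), Mul(-1, Pow(4, -1))), 22), Mul(Rational(1, 8), Pow(2, 2))) = Mul(Mul(Add(Rational(53, 6), Mul(-1, Rational(1, 4))), 22), Mul(Rational(1, 8), 4)) = Mul(Mul(Add(Rational(53, 6), Rational(-1, 4)), 22), Rational(1, 2)) = Mul(Mul(Rational(103, 12), 22), Rational(1, 2)) = Mul(Rational(1133, 6), Rational(1, 2)) = Rational(1133, 12)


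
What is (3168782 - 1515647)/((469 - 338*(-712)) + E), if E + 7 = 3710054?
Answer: 1653135/3951172 ≈ 0.41839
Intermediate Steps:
E = 3710047 (E = -7 + 3710054 = 3710047)
(3168782 - 1515647)/((469 - 338*(-712)) + E) = (3168782 - 1515647)/((469 - 338*(-712)) + 3710047) = 1653135/((469 + 240656) + 3710047) = 1653135/(241125 + 3710047) = 1653135/3951172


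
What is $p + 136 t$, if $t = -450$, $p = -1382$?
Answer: $-62582$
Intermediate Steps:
$p + 136 t = -1382 + 136 \left(-450\right) = -1382 - 61200 = -62582$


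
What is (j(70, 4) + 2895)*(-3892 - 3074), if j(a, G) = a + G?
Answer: -20682054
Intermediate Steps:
j(a, G) = G + a
(j(70, 4) + 2895)*(-3892 - 3074) = ((4 + 70) + 2895)*(-3892 - 3074) = (74 + 2895)*(-6966) = 2969*(-6966) = -20682054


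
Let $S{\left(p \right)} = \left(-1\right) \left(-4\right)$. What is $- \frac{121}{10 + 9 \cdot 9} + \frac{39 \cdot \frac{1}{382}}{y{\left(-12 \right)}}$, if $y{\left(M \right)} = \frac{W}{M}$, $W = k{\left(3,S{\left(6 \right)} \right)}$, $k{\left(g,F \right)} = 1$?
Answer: $- \frac{44405}{17381} \approx -2.5548$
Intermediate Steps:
$S{\left(p \right)} = 4$
$W = 1$
$y{\left(M \right)} = \frac{1}{M}$ ($y{\left(M \right)} = 1 \frac{1}{M} = \frac{1}{M}$)
$- \frac{121}{10 + 9 \cdot 9} + \frac{39 \cdot \frac{1}{382}}{y{\left(-12 \right)}} = - \frac{121}{10 + 9 \cdot 9} + \frac{39 \cdot \frac{1}{382}}{\frac{1}{-12}} = - \frac{121}{10 + 81} + \frac{39 \cdot \frac{1}{382}}{- \frac{1}{12}} = - \frac{121}{91} + \frac{39}{382} \left(-12\right) = \left(-121\right) \frac{1}{91} - \frac{234}{191} = - \frac{121}{91} - \frac{234}{191} = - \frac{44405}{17381}$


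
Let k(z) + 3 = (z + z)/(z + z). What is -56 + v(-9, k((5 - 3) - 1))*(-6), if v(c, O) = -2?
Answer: -44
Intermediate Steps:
k(z) = -2 (k(z) = -3 + (z + z)/(z + z) = -3 + (2*z)/((2*z)) = -3 + (2*z)*(1/(2*z)) = -3 + 1 = -2)
-56 + v(-9, k((5 - 3) - 1))*(-6) = -56 - 2*(-6) = -56 + 12 = -44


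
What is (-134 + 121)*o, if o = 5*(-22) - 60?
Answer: 2210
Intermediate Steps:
o = -170 (o = -110 - 60 = -170)
(-134 + 121)*o = (-134 + 121)*(-170) = -13*(-170) = 2210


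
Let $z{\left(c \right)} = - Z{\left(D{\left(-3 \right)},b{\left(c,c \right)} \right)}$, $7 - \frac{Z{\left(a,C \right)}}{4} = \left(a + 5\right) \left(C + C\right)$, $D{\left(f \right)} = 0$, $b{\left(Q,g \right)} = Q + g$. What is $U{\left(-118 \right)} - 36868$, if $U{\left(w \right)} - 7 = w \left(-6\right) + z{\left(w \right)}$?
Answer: $-45621$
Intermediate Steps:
$Z{\left(a,C \right)} = 28 - 8 C \left(5 + a\right)$ ($Z{\left(a,C \right)} = 28 - 4 \left(a + 5\right) \left(C + C\right) = 28 - 4 \left(5 + a\right) 2 C = 28 - 4 \cdot 2 C \left(5 + a\right) = 28 - 8 C \left(5 + a\right)$)
$z{\left(c \right)} = -28 + 80 c$ ($z{\left(c \right)} = - (28 - 40 \left(c + c\right) - 8 \left(c + c\right) 0) = - (28 - 40 \cdot 2 c - 8 \cdot 2 c 0) = - (28 - 80 c + 0) = - (28 - 80 c) = -28 + 80 c$)
$U{\left(w \right)} = -21 + 74 w$ ($U{\left(w \right)} = 7 + \left(w \left(-6\right) + \left(-28 + 80 w\right)\right) = 7 + \left(- 6 w + \left(-28 + 80 w\right)\right) = 7 + \left(-28 + 74 w\right) = -21 + 74 w$)
$U{\left(-118 \right)} - 36868 = \left(-21 + 74 \left(-118\right)\right) - 36868 = \left(-21 - 8732\right) - 36868 = -8753 - 36868 = -45621$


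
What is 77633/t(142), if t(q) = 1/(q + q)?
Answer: 22047772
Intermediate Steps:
t(q) = 1/(2*q)
77633/t(142) = 77633/(((½)/142)) = 77633/(((½)*(1/142))) = 77633/(1/284) = 77633*284 = 22047772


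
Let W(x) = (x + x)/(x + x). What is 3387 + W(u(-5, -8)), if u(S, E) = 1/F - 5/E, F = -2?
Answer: 3388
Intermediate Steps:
u(S, E) = -½ - 5/E (u(S, E) = 1/(-2) - 5/E = 1*(-½) - 5/E = -½ - 5/E)
W(x) = 1 (W(x) = (2*x)/((2*x)) = (2*x)*(1/(2*x)) = 1)
3387 + W(u(-5, -8)) = 3387 + 1 = 3388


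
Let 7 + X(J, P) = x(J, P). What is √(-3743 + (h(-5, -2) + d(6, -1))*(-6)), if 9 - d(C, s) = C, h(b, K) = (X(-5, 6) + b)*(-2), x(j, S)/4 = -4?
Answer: I*√4097 ≈ 64.008*I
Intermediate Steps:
x(j, S) = -16 (x(j, S) = 4*(-4) = -16)
X(J, P) = -23 (X(J, P) = -7 - 16 = -23)
h(b, K) = 46 - 2*b (h(b, K) = (-23 + b)*(-2) = 46 - 2*b)
d(C, s) = 9 - C
√(-3743 + (h(-5, -2) + d(6, -1))*(-6)) = √(-3743 + ((46 - 2*(-5)) + (9 - 1*6))*(-6)) = √(-3743 + ((46 + 10) + (9 - 6))*(-6)) = √(-3743 + (56 + 3)*(-6)) = √(-3743 + 59*(-6)) = √(-3743 - 354) = √(-4097) = I*√4097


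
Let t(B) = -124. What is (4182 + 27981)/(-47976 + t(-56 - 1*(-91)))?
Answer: -32163/48100 ≈ -0.66867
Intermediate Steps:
(4182 + 27981)/(-47976 + t(-56 - 1*(-91))) = (4182 + 27981)/(-47976 - 124) = 32163/(-48100) = 32163*(-1/48100) = -32163/48100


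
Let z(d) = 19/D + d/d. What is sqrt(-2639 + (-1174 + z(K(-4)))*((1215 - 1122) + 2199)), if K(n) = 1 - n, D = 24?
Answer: 7*I*sqrt(219538)/2 ≈ 1639.9*I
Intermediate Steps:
z(d) = 43/24 (z(d) = 19/24 + d/d = 19*(1/24) + 1 = 19/24 + 1 = 43/24)
sqrt(-2639 + (-1174 + z(K(-4)))*((1215 - 1122) + 2199)) = sqrt(-2639 + (-1174 + 43/24)*((1215 - 1122) + 2199)) = sqrt(-2639 - 28133*(93 + 2199)/24) = sqrt(-2639 - 28133/24*2292) = sqrt(-2639 - 5373403/2) = sqrt(-5378681/2) = 7*I*sqrt(219538)/2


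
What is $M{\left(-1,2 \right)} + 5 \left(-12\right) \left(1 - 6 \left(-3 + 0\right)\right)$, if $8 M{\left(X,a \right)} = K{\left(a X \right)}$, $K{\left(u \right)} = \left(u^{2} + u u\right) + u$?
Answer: $- \frac{4557}{4} \approx -1139.3$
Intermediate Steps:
$K{\left(u \right)} = u + 2 u^{2}$ ($K{\left(u \right)} = \left(u^{2} + u^{2}\right) + u = 2 u^{2} + u = u + 2 u^{2}$)
$M{\left(X,a \right)} = \frac{X a \left(1 + 2 X a\right)}{8}$ ($M{\left(X,a \right)} = \frac{a X \left(1 + 2 a X\right)}{8} = \frac{X a \left(1 + 2 X a\right)}{8}$)
$M{\left(-1,2 \right)} + 5 \left(-12\right) \left(1 - 6 \left(-3 + 0\right)\right) = \frac{1}{8} \left(-1\right) 2 \left(1 + 2 \left(-1\right) 2\right) + 5 \left(-12\right) \left(1 - 6 \left(-3 + 0\right)\right) = \frac{1}{8} \left(-1\right) 2 \left(1 - 4\right) - 60 \left(1 - -18\right) = \frac{1}{8} \left(-1\right) 2 \left(-3\right) - 60 \left(1 + 18\right) = \frac{3}{4} - 1140 = - \frac{4557}{4}$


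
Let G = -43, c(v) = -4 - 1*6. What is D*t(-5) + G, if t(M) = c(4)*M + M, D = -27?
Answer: -1258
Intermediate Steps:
c(v) = -10 (c(v) = -4 - 6 = -10)
t(M) = -9*M (t(M) = -10*M + M = -9*M)
D*t(-5) + G = -(-243)*(-5) - 43 = -27*45 - 43 = -1215 - 43 = -1258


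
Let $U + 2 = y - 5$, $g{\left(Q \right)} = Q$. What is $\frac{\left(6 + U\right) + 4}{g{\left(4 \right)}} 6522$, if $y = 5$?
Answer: $13044$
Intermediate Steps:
$U = -2$ ($U = -2 + \left(5 - 5\right) = -2 + 0 = -2$)
$\frac{\left(6 + U\right) + 4}{g{\left(4 \right)}} 6522 = \frac{\left(6 - 2\right) + 4}{4} \cdot 6522 = \left(4 + 4\right) \frac{1}{4} \cdot 6522 = 8 \cdot \frac{1}{4} \cdot 6522 = 2 \cdot 6522 = 13044$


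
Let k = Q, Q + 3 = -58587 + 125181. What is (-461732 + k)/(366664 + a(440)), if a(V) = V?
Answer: -395141/367104 ≈ -1.0764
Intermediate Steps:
Q = 66591 (Q = -3 + (-58587 + 125181) = -3 + 66594 = 66591)
k = 66591
(-461732 + k)/(366664 + a(440)) = (-461732 + 66591)/(366664 + 440) = -395141/367104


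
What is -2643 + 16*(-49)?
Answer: -3427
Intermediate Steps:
-2643 + 16*(-49) = -2643 - 784 = -3427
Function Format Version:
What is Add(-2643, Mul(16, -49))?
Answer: -3427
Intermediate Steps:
Add(-2643, Mul(16, -49)) = Add(-2643, -784) = -3427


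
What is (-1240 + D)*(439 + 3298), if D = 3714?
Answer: 9245338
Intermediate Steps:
(-1240 + D)*(439 + 3298) = (-1240 + 3714)*(439 + 3298) = 2474*3737 = 9245338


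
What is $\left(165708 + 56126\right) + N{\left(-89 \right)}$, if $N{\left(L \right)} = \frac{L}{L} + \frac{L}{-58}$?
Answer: $\frac{12866519}{58} \approx 2.2184 \cdot 10^{5}$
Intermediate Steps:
$N{\left(L \right)} = 1 - \frac{L}{58}$ ($N{\left(L \right)} = 1 + L \left(- \frac{1}{58}\right) = 1 - \frac{L}{58}$)
$\left(165708 + 56126\right) + N{\left(-89 \right)} = \left(165708 + 56126\right) + \left(1 - - \frac{89}{58}\right) = 221834 + \left(1 + \frac{89}{58}\right) = 221834 + \frac{147}{58} = \frac{12866519}{58}$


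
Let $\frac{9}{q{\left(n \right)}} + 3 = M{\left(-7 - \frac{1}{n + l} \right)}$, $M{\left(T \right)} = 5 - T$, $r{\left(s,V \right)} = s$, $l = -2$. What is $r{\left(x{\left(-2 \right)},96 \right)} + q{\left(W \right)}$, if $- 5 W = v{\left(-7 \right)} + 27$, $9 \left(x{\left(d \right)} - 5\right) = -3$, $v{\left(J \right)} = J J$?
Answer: $\frac{13088}{2307} \approx 5.6732$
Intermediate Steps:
$v{\left(J \right)} = J^{2}$
$x{\left(d \right)} = \frac{14}{3}$ ($x{\left(d \right)} = 5 + \frac{1}{9} \left(-3\right) = 5 - \frac{1}{3} = \frac{14}{3}$)
$W = - \frac{76}{5}$ ($W = - \frac{\left(-7\right)^{2} + 27}{5} = - \frac{49 + 27}{5} = \left(- \frac{1}{5}\right) 76 = - \frac{76}{5} \approx -15.2$)
$q{\left(n \right)} = \frac{9}{9 + \frac{1}{-2 + n}}$ ($q{\left(n \right)} = \frac{9}{-3 + \left(5 - \left(-7 - \frac{1}{n - 2}\right)\right)} = \frac{9}{-3 + \left(5 - \left(-7 - \frac{1}{-2 + n}\right)\right)} = \frac{9}{-3 + \left(5 + \left(7 + \frac{1}{-2 + n}\right)\right)} = \frac{9}{-3 + \left(12 + \frac{1}{-2 + n}\right)} = \frac{9}{9 + \frac{1}{-2 + n}}$)
$r{\left(x{\left(-2 \right)},96 \right)} + q{\left(W \right)} = \frac{14}{3} + \frac{9 \left(2 - - \frac{76}{5}\right)}{17 - - \frac{684}{5}} = \frac{14}{3} + \frac{9 \left(2 + \frac{76}{5}\right)}{17 + \frac{684}{5}} = \frac{14}{3} + 9 \frac{1}{\frac{769}{5}} \cdot \frac{86}{5} = \frac{14}{3} + 9 \cdot \frac{5}{769} \cdot \frac{86}{5} = \frac{14}{3} + \frac{774}{769} = \frac{13088}{2307}$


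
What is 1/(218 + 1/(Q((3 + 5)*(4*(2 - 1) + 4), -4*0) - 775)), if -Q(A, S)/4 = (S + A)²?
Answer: 17159/3740661 ≈ 0.0045872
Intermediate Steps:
Q(A, S) = -4*(A + S)² (Q(A, S) = -4*(S + A)² = -4*(A + S)²)
1/(218 + 1/(Q((3 + 5)*(4*(2 - 1) + 4), -4*0) - 775)) = 1/(218 + 1/(-4*((3 + 5)*(4*(2 - 1) + 4) - 4*0)² - 775)) = 1/(218 + 1/(-4*(8*(4*1 + 4) + 0)² - 775)) = 1/(218 + 1/(-4*(8*(4 + 4) + 0)² - 775)) = 1/(218 + 1/(-4*(8*8 + 0)² - 775)) = 1/(218 + 1/(-4*(64 + 0)² - 775)) = 1/(218 + 1/(-4*64² - 775)) = 1/(218 + 1/(-4*4096 - 775)) = 1/(218 + 1/(-16384 - 775)) = 1/(218 + 1/(-17159)) = 1/(218 - 1/17159) = 1/(3740661/17159) = 17159/3740661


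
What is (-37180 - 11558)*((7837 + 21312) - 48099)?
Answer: 923585100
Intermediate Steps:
(-37180 - 11558)*((7837 + 21312) - 48099) = -48738*(29149 - 48099) = -48738*(-18950) = 923585100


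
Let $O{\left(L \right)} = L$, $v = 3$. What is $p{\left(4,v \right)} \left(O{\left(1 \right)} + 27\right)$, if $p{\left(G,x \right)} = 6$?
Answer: $168$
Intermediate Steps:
$p{\left(4,v \right)} \left(O{\left(1 \right)} + 27\right) = 6 \left(1 + 27\right) = 6 \cdot 28 = 168$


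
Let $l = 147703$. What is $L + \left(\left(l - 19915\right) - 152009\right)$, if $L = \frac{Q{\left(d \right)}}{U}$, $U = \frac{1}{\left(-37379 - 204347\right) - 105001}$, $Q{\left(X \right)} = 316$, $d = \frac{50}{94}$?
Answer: $-109589953$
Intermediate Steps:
$d = \frac{25}{47}$ ($d = 50 \cdot \frac{1}{94} = \frac{25}{47} \approx 0.53191$)
$U = - \frac{1}{346727}$ ($U = \frac{1}{\left(-37379 - 204347\right) - 105001} = \frac{1}{-241726 - 105001} = \frac{1}{-346727} = - \frac{1}{346727} \approx -2.8841 \cdot 10^{-6}$)
$L = -109565732$ ($L = \frac{316}{- \frac{1}{346727}} = 316 \left(-346727\right) = -109565732$)
$L + \left(\left(l - 19915\right) - 152009\right) = -109565732 + \left(\left(147703 - 19915\right) - 152009\right) = -109565732 + \left(127788 - 152009\right) = -109565732 - 24221 = -109589953$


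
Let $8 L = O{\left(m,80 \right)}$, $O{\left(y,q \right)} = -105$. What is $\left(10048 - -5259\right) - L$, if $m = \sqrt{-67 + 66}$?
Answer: $\frac{122561}{8} \approx 15320.0$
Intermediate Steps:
$m = i$ ($m = \sqrt{-1} = i \approx 1.0 i$)
$L = - \frac{105}{8}$ ($L = \frac{1}{8} \left(-105\right) = - \frac{105}{8} \approx -13.125$)
$\left(10048 - -5259\right) - L = \left(10048 - -5259\right) - - \frac{105}{8} = \left(10048 + 5259\right) + \frac{105}{8} = 15307 + \frac{105}{8} = \frac{122561}{8}$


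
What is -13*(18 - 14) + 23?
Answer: -29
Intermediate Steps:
-13*(18 - 14) + 23 = -13*4 + 23 = -52 + 23 = -29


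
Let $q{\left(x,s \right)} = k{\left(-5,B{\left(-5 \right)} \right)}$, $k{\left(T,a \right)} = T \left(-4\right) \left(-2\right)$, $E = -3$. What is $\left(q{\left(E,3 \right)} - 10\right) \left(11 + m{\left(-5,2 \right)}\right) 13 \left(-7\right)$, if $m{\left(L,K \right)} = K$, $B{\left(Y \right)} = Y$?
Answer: $59150$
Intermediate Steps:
$k{\left(T,a \right)} = 8 T$ ($k{\left(T,a \right)} = - 4 T \left(-2\right) = 8 T$)
$q{\left(x,s \right)} = -40$ ($q{\left(x,s \right)} = 8 \left(-5\right) = -40$)
$\left(q{\left(E,3 \right)} - 10\right) \left(11 + m{\left(-5,2 \right)}\right) 13 \left(-7\right) = \left(-40 - 10\right) \left(11 + 2\right) 13 \left(-7\right) = \left(-50\right) 13 \cdot 13 \left(-7\right) = \left(-650\right) 13 \left(-7\right) = \left(-8450\right) \left(-7\right) = 59150$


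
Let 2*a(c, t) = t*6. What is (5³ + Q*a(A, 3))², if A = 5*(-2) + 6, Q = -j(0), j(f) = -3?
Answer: 23104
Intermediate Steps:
Q = 3 (Q = -1*(-3) = 3)
A = -4 (A = -10 + 6 = -4)
a(c, t) = 3*t (a(c, t) = (t*6)/2 = (6*t)/2 = 3*t)
(5³ + Q*a(A, 3))² = (5³ + 3*(3*3))² = (125 + 3*9)² = (125 + 27)² = 152² = 23104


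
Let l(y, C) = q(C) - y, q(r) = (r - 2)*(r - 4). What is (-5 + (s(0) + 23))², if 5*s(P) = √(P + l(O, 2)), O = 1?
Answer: (90 + I)²/25 ≈ 323.96 + 7.2*I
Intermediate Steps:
q(r) = (-4 + r)*(-2 + r) (q(r) = (-2 + r)*(-4 + r) = (-4 + r)*(-2 + r))
l(y, C) = 8 + C² - y - 6*C (l(y, C) = (8 + C² - 6*C) - y = 8 + C² - y - 6*C)
s(P) = √(-1 + P)/5 (s(P) = √(P + (8 + 2² - 1*1 - 6*2))/5 = √(P + (8 + 4 - 1 - 12))/5 = √(P - 1)/5 = √(-1 + P)/5)
(-5 + (s(0) + 23))² = (-5 + (√(-1 + 0)/5 + 23))² = (-5 + (√(-1)/5 + 23))² = (-5 + (I/5 + 23))² = (-5 + (23 + I/5))² = (18 + I/5)²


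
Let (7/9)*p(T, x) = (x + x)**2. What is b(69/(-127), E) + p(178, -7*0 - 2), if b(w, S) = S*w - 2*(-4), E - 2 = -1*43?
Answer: 45203/889 ≈ 50.847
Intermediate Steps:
E = -41 (E = 2 - 1*43 = 2 - 43 = -41)
b(w, S) = 8 + S*w (b(w, S) = S*w + 8 = 8 + S*w)
p(T, x) = 36*x**2/7 (p(T, x) = 9*(x + x)**2/7 = 9*(2*x)**2/7 = 9*(4*x**2)/7 = 36*x**2/7)
b(69/(-127), E) + p(178, -7*0 - 2) = (8 - 2829/(-127)) + 36*(-7*0 - 2)**2/7 = (8 - 2829*(-1)/127) + 36*(0 - 2)**2/7 = (8 - 41*(-69/127)) + (36/7)*(-2)**2 = (8 + 2829/127) + (36/7)*4 = 3845/127 + 144/7 = 45203/889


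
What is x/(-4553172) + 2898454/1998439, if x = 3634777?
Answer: 5933279482985/9099236498508 ≈ 0.65206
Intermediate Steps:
x/(-4553172) + 2898454/1998439 = 3634777/(-4553172) + 2898454/1998439 = 3634777*(-1/4553172) + 2898454*(1/1998439) = -3634777/4553172 + 2898454/1998439 = 5933279482985/9099236498508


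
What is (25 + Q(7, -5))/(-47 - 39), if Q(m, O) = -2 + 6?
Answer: -29/86 ≈ -0.33721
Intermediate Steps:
Q(m, O) = 4
(25 + Q(7, -5))/(-47 - 39) = (25 + 4)/(-47 - 39) = 29/(-86) = 29*(-1/86) = -29/86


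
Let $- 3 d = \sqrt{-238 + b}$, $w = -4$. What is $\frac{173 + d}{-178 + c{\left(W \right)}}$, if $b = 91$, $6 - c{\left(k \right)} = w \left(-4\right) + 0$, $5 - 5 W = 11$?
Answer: $- \frac{173}{188} + \frac{7 i \sqrt{3}}{564} \approx -0.92021 + 0.021497 i$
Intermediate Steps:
$W = - \frac{6}{5}$ ($W = 1 - \frac{11}{5} = - \frac{6}{5} \approx -1.2$)
$c{\left(k \right)} = -10$ ($c{\left(k \right)} = 6 - \left(\left(-4\right) \left(-4\right) + 0\right) = 6 - \left(16 + 0\right) = 6 - 16 = -10$)
$d = - \frac{7 i \sqrt{3}}{3}$ ($d = - \frac{\sqrt{-238 + 91}}{3} = - \frac{\sqrt{-147}}{3} = - \frac{7 i \sqrt{3}}{3} \approx - 4.0415 i$)
$\frac{173 + d}{-178 + c{\left(W \right)}} = \frac{173 - \frac{7 i \sqrt{3}}{3}}{-178 - 10} = \frac{173 - \frac{7 i \sqrt{3}}{3}}{-188} = \left(173 - \frac{7 i \sqrt{3}}{3}\right) \left(- \frac{1}{188}\right) = - \frac{173}{188} + \frac{7 i \sqrt{3}}{564}$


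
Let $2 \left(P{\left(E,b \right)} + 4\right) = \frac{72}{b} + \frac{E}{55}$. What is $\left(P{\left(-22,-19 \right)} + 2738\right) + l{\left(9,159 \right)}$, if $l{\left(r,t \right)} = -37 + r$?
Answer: $\frac{256871}{95} \approx 2703.9$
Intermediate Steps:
$P{\left(E,b \right)} = -4 + \frac{36}{b} + \frac{E}{110}$ ($P{\left(E,b \right)} = -4 + \frac{\frac{72}{b} + \frac{E}{55}}{2} = -4 + \left(\frac{36}{b} + \frac{E}{110}\right) = -4 + \frac{36}{b} + \frac{E}{110}$)
$\left(P{\left(-22,-19 \right)} + 2738\right) + l{\left(9,159 \right)} = \left(\left(-4 + \frac{36}{-19} + \frac{1}{110} \left(-22\right)\right) + 2738\right) + \left(-37 + 9\right) = \left(\left(-4 + 36 \left(- \frac{1}{19}\right) - \frac{1}{5}\right) + 2738\right) - 28 = \left(\left(-4 - \frac{36}{19} - \frac{1}{5}\right) + 2738\right) - 28 = \left(- \frac{579}{95} + 2738\right) - 28 = \frac{259531}{95} - 28 = \frac{256871}{95}$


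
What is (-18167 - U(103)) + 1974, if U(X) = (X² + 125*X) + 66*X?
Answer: -46475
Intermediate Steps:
U(X) = X² + 191*X
(-18167 - U(103)) + 1974 = (-18167 - 103*(191 + 103)) + 1974 = (-18167 - 103*294) + 1974 = (-18167 - 1*30282) + 1974 = (-18167 - 30282) + 1974 = -48449 + 1974 = -46475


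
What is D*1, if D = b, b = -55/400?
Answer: -11/80 ≈ -0.13750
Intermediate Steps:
b = -11/80 (b = -55*1/400 = -11/80 ≈ -0.13750)
D = -11/80 ≈ -0.13750
D*1 = -11/80*1 = -11/80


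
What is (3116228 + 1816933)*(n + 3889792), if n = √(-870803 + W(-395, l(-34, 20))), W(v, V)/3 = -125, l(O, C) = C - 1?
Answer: 19188970192512 + 4933161*I*√871178 ≈ 1.9189e+13 + 4.6045e+9*I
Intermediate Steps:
l(O, C) = -1 + C
W(v, V) = -375 (W(v, V) = 3*(-125) = -375)
n = I*√871178 (n = √(-870803 - 375) = √(-871178) = I*√871178 ≈ 933.37*I)
(3116228 + 1816933)*(n + 3889792) = (3116228 + 1816933)*(I*√871178 + 3889792) = 4933161*(3889792 + I*√871178) = 19188970192512 + 4933161*I*√871178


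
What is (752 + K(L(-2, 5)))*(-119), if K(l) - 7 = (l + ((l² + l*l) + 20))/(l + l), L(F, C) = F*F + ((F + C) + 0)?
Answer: -182767/2 ≈ -91384.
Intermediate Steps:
L(F, C) = C + F + F² (L(F, C) = F² + ((C + F) + 0) = F² + (C + F) = C + F + F²)
K(l) = 7 + (20 + l + 2*l²)/(2*l) (K(l) = 7 + (l + ((l² + l*l) + 20))/(l + l) = 7 + (l + ((l² + l²) + 20))/((2*l)) = 7 + (l + (2*l² + 20))*(1/(2*l)) = 7 + (l + (20 + 2*l²))*(1/(2*l)) = 7 + (20 + l + 2*l²)*(1/(2*l)) = 7 + (20 + l + 2*l²)/(2*l))
(752 + K(L(-2, 5)))*(-119) = (752 + (15/2 + (5 - 2 + (-2)²) + 10/(5 - 2 + (-2)²)))*(-119) = (752 + (15/2 + (5 - 2 + 4) + 10/(5 - 2 + 4)))*(-119) = (752 + (15/2 + 7 + 10/7))*(-119) = (752 + 223/14)*(-119) = (10751/14)*(-119) = -182767/2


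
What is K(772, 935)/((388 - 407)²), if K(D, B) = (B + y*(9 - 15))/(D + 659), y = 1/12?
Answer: 623/344394 ≈ 0.0018090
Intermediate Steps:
y = 1/12 ≈ 0.083333
K(D, B) = (-½ + B)/(659 + D) (K(D, B) = (B + (9 - 15)/12)/(D + 659) = (B + (1/12)*(-6))/(659 + D) = (B - ½)/(659 + D) = (-½ + B)/(659 + D))
K(772, 935)/((388 - 407)²) = ((-½ + 935)/(659 + 772))/((388 - 407)²) = ((1869/2)/1431)/((-19)²) = ((1/1431)*(1869/2))/361 = (623/954)*(1/361) = 623/344394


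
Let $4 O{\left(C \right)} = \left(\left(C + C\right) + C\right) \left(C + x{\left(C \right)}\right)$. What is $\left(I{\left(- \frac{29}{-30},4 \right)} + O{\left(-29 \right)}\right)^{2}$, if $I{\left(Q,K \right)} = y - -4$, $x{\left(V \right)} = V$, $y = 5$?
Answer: $\frac{6456681}{4} \approx 1.6142 \cdot 10^{6}$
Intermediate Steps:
$I{\left(Q,K \right)} = 9$ ($I{\left(Q,K \right)} = 5 - -4 = 5 + 4 = 9$)
$O{\left(C \right)} = \frac{3 C^{2}}{2}$ ($O{\left(C \right)} = \frac{\left(\left(C + C\right) + C\right) \left(C + C\right)}{4} = \frac{\left(2 C + C\right) 2 C}{4} = \frac{3 C 2 C}{4} = \frac{6 C^{2}}{4} = \frac{3 C^{2}}{2}$)
$\left(I{\left(- \frac{29}{-30},4 \right)} + O{\left(-29 \right)}\right)^{2} = \left(9 + \frac{3 \left(-29\right)^{2}}{2}\right)^{2} = \left(9 + \frac{3}{2} \cdot 841\right)^{2} = \left(9 + \frac{2523}{2}\right)^{2} = \left(\frac{2541}{2}\right)^{2} = \frac{6456681}{4}$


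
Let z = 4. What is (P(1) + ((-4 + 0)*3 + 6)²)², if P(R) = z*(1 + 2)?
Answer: 2304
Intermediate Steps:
P(R) = 12 (P(R) = 4*(1 + 2) = 4*3 = 12)
(P(1) + ((-4 + 0)*3 + 6)²)² = (12 + ((-4 + 0)*3 + 6)²)² = (12 + (-4*3 + 6)²)² = (12 + (-12 + 6)²)² = (12 + (-6)²)² = (12 + 36)² = 48² = 2304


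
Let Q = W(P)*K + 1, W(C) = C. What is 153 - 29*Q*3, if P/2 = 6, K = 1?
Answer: -978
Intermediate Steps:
P = 12 (P = 2*6 = 12)
Q = 13 (Q = 12*1 + 1 = 12 + 1 = 13)
153 - 29*Q*3 = 153 - 377*3 = 153 - 29*39 = 153 - 1131 = -978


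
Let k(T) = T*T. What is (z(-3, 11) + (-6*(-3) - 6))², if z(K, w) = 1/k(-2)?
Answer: 2401/16 ≈ 150.06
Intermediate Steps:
k(T) = T²
z(K, w) = ¼ (z(K, w) = 1/((-2)²) = 1/4 = ¼)
(z(-3, 11) + (-6*(-3) - 6))² = (¼ + (-6*(-3) - 6))² = (¼ + (18 - 6))² = (¼ + 12)² = (49/4)² = 2401/16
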